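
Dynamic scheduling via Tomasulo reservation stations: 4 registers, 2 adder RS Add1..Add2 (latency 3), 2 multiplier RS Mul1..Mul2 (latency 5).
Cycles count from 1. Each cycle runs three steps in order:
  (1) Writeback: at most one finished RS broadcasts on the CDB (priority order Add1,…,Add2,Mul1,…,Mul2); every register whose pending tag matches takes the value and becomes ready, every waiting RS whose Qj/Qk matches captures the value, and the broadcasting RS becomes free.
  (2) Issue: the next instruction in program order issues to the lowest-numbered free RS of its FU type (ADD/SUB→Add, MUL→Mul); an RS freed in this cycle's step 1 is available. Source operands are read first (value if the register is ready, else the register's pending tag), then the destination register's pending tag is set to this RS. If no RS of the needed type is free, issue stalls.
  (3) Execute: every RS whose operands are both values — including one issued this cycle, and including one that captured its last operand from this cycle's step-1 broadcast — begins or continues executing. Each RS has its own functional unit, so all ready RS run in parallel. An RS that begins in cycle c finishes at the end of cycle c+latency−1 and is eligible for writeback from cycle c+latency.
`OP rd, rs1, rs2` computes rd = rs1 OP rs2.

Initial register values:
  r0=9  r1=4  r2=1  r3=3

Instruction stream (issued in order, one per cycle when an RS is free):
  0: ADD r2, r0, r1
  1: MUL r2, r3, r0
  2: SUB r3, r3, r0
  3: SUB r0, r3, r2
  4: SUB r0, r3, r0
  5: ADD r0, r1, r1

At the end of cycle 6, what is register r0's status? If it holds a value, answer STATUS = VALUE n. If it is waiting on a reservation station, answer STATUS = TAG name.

cycle 1: issue ADD r2<-Add1 // r0:9,r1:4,r2:Add1,r3:3
cycle 2: issue MUL r2<-Mul1 // r0:9,r1:4,r2:Mul1,r3:3
cycle 3: issue SUB r3<-Add2 // r0:9,r1:4,r2:Mul1,r3:Add2
cycle 4: CDB Add1=13; issue SUB r0<-Add1 // r0:Add1,r1:4,r2:Mul1,r3:Add2
cycle 5: stall // r0:Add1,r1:4,r2:Mul1,r3:Add2
cycle 6: CDB Add2=-6; issue SUB r0<-Add2 // r0:Add2,r1:4,r2:Mul1,r3:-6

STATUS = TAG Add2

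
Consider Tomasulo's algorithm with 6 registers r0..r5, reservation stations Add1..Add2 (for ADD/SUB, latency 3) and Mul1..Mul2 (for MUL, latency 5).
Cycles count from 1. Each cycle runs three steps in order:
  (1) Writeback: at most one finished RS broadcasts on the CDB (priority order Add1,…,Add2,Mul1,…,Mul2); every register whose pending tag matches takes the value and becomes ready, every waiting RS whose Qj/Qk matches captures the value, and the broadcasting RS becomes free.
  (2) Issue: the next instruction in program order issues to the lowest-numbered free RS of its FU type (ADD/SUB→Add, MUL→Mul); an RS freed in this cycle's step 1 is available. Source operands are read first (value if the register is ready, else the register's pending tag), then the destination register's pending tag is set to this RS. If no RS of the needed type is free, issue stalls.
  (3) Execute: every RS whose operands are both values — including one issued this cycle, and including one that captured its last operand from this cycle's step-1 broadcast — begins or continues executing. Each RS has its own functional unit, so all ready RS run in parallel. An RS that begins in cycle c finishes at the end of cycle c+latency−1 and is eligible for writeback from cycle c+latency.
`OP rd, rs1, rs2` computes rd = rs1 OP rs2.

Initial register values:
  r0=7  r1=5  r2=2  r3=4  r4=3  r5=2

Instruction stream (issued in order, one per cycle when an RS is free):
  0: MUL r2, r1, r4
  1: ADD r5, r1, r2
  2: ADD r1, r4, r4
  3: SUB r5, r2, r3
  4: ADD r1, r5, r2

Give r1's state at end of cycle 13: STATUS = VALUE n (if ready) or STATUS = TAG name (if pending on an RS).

STATUS = TAG Add1

cycle 1: issue MUL r2<-Mul1 // r0:7,r1:5,r2:Mul1,r3:4,r4:3,r5:2
cycle 2: issue ADD r5<-Add1 // r0:7,r1:5,r2:Mul1,r3:4,r4:3,r5:Add1
cycle 3: issue ADD r1<-Add2 // r0:7,r1:Add2,r2:Mul1,r3:4,r4:3,r5:Add1
cycle 4: stall // r0:7,r1:Add2,r2:Mul1,r3:4,r4:3,r5:Add1
cycle 5: stall // r0:7,r1:Add2,r2:Mul1,r3:4,r4:3,r5:Add1
cycle 6: CDB Add2=6; issue SUB r5<-Add2 // r0:7,r1:6,r2:Mul1,r3:4,r4:3,r5:Add2
cycle 7: CDB Mul1=15; stall // r0:7,r1:6,r2:15,r3:4,r4:3,r5:Add2
cycle 8: stall // r0:7,r1:6,r2:15,r3:4,r4:3,r5:Add2
cycle 9: stall // r0:7,r1:6,r2:15,r3:4,r4:3,r5:Add2
cycle 10: CDB Add1=20; issue ADD r1<-Add1 // r0:7,r1:Add1,r2:15,r3:4,r4:3,r5:Add2
cycle 11: CDB Add2=11 // r0:7,r1:Add1,r2:15,r3:4,r4:3,r5:11
cycle 12: - // r0:7,r1:Add1,r2:15,r3:4,r4:3,r5:11
cycle 13: - // r0:7,r1:Add1,r2:15,r3:4,r4:3,r5:11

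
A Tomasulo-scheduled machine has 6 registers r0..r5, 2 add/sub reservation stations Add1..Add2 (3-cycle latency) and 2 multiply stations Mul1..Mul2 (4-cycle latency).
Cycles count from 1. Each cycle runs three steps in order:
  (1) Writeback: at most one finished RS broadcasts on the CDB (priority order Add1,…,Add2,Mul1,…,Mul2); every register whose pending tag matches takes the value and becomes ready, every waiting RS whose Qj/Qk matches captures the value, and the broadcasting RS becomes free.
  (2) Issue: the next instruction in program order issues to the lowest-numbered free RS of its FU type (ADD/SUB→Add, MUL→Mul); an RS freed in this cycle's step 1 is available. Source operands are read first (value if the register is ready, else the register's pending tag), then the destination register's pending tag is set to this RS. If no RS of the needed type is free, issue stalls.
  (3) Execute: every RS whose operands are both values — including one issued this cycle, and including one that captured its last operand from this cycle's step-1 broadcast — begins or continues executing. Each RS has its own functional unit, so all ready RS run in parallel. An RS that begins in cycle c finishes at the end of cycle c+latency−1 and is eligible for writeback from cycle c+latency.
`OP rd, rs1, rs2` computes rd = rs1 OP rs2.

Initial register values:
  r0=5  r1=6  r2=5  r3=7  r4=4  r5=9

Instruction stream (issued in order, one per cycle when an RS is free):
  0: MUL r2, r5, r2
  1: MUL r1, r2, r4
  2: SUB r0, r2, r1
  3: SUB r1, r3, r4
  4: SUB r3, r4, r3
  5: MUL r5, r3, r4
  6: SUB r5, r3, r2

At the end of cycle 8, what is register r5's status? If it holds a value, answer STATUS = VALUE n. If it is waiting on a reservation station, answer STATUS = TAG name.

  c1: issue MUL r2<-Mul1  regs: r0:5,r1:6,r2:Mul1,r3:7,r4:4,r5:9
  c2: issue MUL r1<-Mul2  regs: r0:5,r1:Mul2,r2:Mul1,r3:7,r4:4,r5:9
  c3: issue SUB r0<-Add1  regs: r0:Add1,r1:Mul2,r2:Mul1,r3:7,r4:4,r5:9
  c4: issue SUB r1<-Add2  regs: r0:Add1,r1:Add2,r2:Mul1,r3:7,r4:4,r5:9
  c5: CDB Mul1=45; stall  regs: r0:Add1,r1:Add2,r2:45,r3:7,r4:4,r5:9
  c6: stall  regs: r0:Add1,r1:Add2,r2:45,r3:7,r4:4,r5:9
  c7: CDB Add2=3; issue SUB r3<-Add2  regs: r0:Add1,r1:3,r2:45,r3:Add2,r4:4,r5:9
  c8: issue MUL r5<-Mul1  regs: r0:Add1,r1:3,r2:45,r3:Add2,r4:4,r5:Mul1

STATUS = TAG Mul1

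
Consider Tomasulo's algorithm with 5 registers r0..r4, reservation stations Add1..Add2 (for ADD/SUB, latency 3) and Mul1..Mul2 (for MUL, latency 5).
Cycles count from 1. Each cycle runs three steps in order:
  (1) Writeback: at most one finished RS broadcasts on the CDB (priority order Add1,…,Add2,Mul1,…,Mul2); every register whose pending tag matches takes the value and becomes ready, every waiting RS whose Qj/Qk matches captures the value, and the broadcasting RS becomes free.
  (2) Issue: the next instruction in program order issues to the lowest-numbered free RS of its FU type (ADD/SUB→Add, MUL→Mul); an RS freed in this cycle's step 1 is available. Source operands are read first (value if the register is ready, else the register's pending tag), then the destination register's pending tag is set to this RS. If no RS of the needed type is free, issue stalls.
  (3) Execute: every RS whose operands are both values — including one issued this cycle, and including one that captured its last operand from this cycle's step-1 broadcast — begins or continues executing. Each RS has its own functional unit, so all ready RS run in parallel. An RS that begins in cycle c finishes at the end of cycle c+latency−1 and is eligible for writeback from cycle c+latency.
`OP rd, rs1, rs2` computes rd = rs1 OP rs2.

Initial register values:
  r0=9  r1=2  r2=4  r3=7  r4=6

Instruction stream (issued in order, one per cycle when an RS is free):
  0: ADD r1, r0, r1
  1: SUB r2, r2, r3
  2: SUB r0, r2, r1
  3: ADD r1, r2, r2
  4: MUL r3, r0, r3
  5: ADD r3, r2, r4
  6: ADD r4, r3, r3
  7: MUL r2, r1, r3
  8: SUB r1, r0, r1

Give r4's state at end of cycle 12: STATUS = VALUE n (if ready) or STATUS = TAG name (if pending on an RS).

STATUS = TAG Add2

c1: issue ADD r1<-Add1 | r0:9,r1:Add1,r2:4,r3:7,r4:6
c2: issue SUB r2<-Add2 | r0:9,r1:Add1,r2:Add2,r3:7,r4:6
c3: stall | r0:9,r1:Add1,r2:Add2,r3:7,r4:6
c4: CDB Add1=11; issue SUB r0<-Add1 | r0:Add1,r1:11,r2:Add2,r3:7,r4:6
c5: CDB Add2=-3; issue ADD r1<-Add2 | r0:Add1,r1:Add2,r2:-3,r3:7,r4:6
c6: issue MUL r3<-Mul1 | r0:Add1,r1:Add2,r2:-3,r3:Mul1,r4:6
c7: stall | r0:Add1,r1:Add2,r2:-3,r3:Mul1,r4:6
c8: CDB Add1=-14; issue ADD r3<-Add1 | r0:-14,r1:Add2,r2:-3,r3:Add1,r4:6
c9: CDB Add2=-6; issue ADD r4<-Add2 | r0:-14,r1:-6,r2:-3,r3:Add1,r4:Add2
c10: issue MUL r2<-Mul2 | r0:-14,r1:-6,r2:Mul2,r3:Add1,r4:Add2
c11: CDB Add1=3; issue SUB r1<-Add1 | r0:-14,r1:Add1,r2:Mul2,r3:3,r4:Add2
c12: - | r0:-14,r1:Add1,r2:Mul2,r3:3,r4:Add2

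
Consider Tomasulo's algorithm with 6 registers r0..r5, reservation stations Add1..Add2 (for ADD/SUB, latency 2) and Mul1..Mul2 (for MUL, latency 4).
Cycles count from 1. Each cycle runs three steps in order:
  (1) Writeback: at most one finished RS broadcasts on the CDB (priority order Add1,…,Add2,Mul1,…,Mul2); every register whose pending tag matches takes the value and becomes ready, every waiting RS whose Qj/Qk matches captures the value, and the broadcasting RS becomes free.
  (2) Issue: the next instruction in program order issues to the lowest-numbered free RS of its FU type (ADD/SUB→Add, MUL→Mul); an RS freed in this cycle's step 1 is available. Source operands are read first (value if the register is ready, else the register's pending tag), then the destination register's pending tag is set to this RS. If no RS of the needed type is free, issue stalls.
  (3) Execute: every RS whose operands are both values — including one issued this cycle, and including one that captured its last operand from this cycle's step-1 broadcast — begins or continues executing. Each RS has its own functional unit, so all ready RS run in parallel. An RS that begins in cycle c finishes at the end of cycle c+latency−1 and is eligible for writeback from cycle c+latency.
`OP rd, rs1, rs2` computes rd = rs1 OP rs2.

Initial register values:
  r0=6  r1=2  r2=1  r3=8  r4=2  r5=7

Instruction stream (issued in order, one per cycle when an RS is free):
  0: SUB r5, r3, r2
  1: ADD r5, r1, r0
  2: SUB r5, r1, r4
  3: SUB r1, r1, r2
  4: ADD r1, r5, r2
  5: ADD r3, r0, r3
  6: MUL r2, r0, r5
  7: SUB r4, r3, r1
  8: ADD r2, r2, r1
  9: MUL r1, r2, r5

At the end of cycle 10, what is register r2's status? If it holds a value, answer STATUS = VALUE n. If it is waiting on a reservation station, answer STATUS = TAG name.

  c1: issue SUB r5<-Add1  regs: r0:6,r1:2,r2:1,r3:8,r4:2,r5:Add1
  c2: issue ADD r5<-Add2  regs: r0:6,r1:2,r2:1,r3:8,r4:2,r5:Add2
  c3: CDB Add1=7; issue SUB r5<-Add1  regs: r0:6,r1:2,r2:1,r3:8,r4:2,r5:Add1
  c4: CDB Add2=8; issue SUB r1<-Add2  regs: r0:6,r1:Add2,r2:1,r3:8,r4:2,r5:Add1
  c5: CDB Add1=0; issue ADD r1<-Add1  regs: r0:6,r1:Add1,r2:1,r3:8,r4:2,r5:0
  c6: CDB Add2=1; issue ADD r3<-Add2  regs: r0:6,r1:Add1,r2:1,r3:Add2,r4:2,r5:0
  c7: CDB Add1=1; issue MUL r2<-Mul1  regs: r0:6,r1:1,r2:Mul1,r3:Add2,r4:2,r5:0
  c8: CDB Add2=14; issue SUB r4<-Add1  regs: r0:6,r1:1,r2:Mul1,r3:14,r4:Add1,r5:0
  c9: issue ADD r2<-Add2  regs: r0:6,r1:1,r2:Add2,r3:14,r4:Add1,r5:0
  c10: CDB Add1=13; issue MUL r1<-Mul2  regs: r0:6,r1:Mul2,r2:Add2,r3:14,r4:13,r5:0

STATUS = TAG Add2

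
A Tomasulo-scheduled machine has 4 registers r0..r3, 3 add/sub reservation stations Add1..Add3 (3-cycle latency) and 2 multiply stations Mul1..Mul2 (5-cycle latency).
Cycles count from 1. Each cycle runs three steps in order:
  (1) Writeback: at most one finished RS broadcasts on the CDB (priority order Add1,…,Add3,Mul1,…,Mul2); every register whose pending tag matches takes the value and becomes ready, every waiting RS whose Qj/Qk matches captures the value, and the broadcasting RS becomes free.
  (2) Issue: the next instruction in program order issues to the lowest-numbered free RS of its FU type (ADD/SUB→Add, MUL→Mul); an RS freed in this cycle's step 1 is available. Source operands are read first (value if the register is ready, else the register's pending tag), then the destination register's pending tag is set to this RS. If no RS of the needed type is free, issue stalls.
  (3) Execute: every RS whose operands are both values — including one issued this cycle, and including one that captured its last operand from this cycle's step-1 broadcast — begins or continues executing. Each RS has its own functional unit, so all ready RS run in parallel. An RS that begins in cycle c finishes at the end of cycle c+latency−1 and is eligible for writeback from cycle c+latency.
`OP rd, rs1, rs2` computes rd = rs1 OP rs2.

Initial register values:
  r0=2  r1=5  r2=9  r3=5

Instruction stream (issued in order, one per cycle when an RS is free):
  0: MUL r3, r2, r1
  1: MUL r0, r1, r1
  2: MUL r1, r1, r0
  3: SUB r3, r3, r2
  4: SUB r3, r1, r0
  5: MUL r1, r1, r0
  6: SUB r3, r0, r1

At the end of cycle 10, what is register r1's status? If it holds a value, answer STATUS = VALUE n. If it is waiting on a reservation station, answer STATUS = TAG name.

STATUS = TAG Mul2

cycle 1: issue MUL r3<-Mul1 // r0:2,r1:5,r2:9,r3:Mul1
cycle 2: issue MUL r0<-Mul2 // r0:Mul2,r1:5,r2:9,r3:Mul1
cycle 3: stall // r0:Mul2,r1:5,r2:9,r3:Mul1
cycle 4: stall // r0:Mul2,r1:5,r2:9,r3:Mul1
cycle 5: stall // r0:Mul2,r1:5,r2:9,r3:Mul1
cycle 6: CDB Mul1=45; issue MUL r1<-Mul1 // r0:Mul2,r1:Mul1,r2:9,r3:45
cycle 7: CDB Mul2=25; issue SUB r3<-Add1 // r0:25,r1:Mul1,r2:9,r3:Add1
cycle 8: issue SUB r3<-Add2 // r0:25,r1:Mul1,r2:9,r3:Add2
cycle 9: issue MUL r1<-Mul2 // r0:25,r1:Mul2,r2:9,r3:Add2
cycle 10: CDB Add1=36; issue SUB r3<-Add1 // r0:25,r1:Mul2,r2:9,r3:Add1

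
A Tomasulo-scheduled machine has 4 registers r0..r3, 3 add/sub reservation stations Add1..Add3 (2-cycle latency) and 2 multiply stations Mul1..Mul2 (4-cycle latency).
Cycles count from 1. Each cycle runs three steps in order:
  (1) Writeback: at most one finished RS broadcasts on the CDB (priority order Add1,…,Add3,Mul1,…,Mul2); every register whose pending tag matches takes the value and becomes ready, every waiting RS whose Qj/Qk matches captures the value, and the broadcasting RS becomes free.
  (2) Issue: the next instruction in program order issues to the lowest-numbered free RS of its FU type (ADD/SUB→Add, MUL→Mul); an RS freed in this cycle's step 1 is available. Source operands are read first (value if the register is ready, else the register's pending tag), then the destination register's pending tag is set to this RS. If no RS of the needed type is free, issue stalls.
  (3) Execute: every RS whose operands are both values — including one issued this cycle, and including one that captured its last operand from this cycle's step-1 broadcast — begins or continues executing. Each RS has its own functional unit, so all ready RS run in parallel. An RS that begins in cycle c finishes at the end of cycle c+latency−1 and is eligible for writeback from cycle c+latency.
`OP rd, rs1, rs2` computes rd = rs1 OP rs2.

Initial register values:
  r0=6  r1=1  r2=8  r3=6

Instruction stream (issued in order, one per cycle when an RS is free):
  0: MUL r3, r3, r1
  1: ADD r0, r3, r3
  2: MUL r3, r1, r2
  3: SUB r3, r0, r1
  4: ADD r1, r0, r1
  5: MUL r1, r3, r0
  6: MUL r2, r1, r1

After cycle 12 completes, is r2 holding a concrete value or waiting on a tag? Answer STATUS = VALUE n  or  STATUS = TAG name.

  c1: issue MUL r3<-Mul1  regs: r0:6,r1:1,r2:8,r3:Mul1
  c2: issue ADD r0<-Add1  regs: r0:Add1,r1:1,r2:8,r3:Mul1
  c3: issue MUL r3<-Mul2  regs: r0:Add1,r1:1,r2:8,r3:Mul2
  c4: issue SUB r3<-Add2  regs: r0:Add1,r1:1,r2:8,r3:Add2
  c5: CDB Mul1=6; issue ADD r1<-Add3  regs: r0:Add1,r1:Add3,r2:8,r3:Add2
  c6: issue MUL r1<-Mul1  regs: r0:Add1,r1:Mul1,r2:8,r3:Add2
  c7: CDB Add1=12; stall  regs: r0:12,r1:Mul1,r2:8,r3:Add2
  c8: CDB Mul2=8; issue MUL r2<-Mul2  regs: r0:12,r1:Mul1,r2:Mul2,r3:Add2
  c9: CDB Add2=11  regs: r0:12,r1:Mul1,r2:Mul2,r3:11
  c10: CDB Add3=13  regs: r0:12,r1:Mul1,r2:Mul2,r3:11
  c11: -  regs: r0:12,r1:Mul1,r2:Mul2,r3:11
  c12: -  regs: r0:12,r1:Mul1,r2:Mul2,r3:11

STATUS = TAG Mul2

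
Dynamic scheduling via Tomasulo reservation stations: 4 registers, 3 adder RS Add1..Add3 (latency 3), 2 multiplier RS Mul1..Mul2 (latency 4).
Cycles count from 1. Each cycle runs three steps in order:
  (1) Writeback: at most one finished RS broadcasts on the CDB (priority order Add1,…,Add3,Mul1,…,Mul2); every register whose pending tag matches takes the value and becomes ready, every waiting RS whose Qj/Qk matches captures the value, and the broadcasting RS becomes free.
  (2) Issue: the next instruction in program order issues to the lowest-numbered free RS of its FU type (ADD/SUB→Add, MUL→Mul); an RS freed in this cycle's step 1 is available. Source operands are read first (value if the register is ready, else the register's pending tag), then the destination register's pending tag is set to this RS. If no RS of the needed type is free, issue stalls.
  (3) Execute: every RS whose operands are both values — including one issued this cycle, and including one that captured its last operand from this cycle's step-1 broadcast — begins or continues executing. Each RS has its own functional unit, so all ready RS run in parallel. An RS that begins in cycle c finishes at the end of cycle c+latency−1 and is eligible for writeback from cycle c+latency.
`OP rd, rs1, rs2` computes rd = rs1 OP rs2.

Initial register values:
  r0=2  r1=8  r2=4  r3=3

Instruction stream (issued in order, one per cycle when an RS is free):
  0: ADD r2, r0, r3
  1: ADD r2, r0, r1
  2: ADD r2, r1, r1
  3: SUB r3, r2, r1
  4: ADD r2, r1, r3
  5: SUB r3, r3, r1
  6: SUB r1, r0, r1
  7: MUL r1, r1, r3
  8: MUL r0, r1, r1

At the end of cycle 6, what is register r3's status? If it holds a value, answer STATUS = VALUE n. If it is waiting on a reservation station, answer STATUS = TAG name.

  c1: issue ADD r2<-Add1  regs: r0:2,r1:8,r2:Add1,r3:3
  c2: issue ADD r2<-Add2  regs: r0:2,r1:8,r2:Add2,r3:3
  c3: issue ADD r2<-Add3  regs: r0:2,r1:8,r2:Add3,r3:3
  c4: CDB Add1=5; issue SUB r3<-Add1  regs: r0:2,r1:8,r2:Add3,r3:Add1
  c5: CDB Add2=10; issue ADD r2<-Add2  regs: r0:2,r1:8,r2:Add2,r3:Add1
  c6: CDB Add3=16; issue SUB r3<-Add3  regs: r0:2,r1:8,r2:Add2,r3:Add3

STATUS = TAG Add3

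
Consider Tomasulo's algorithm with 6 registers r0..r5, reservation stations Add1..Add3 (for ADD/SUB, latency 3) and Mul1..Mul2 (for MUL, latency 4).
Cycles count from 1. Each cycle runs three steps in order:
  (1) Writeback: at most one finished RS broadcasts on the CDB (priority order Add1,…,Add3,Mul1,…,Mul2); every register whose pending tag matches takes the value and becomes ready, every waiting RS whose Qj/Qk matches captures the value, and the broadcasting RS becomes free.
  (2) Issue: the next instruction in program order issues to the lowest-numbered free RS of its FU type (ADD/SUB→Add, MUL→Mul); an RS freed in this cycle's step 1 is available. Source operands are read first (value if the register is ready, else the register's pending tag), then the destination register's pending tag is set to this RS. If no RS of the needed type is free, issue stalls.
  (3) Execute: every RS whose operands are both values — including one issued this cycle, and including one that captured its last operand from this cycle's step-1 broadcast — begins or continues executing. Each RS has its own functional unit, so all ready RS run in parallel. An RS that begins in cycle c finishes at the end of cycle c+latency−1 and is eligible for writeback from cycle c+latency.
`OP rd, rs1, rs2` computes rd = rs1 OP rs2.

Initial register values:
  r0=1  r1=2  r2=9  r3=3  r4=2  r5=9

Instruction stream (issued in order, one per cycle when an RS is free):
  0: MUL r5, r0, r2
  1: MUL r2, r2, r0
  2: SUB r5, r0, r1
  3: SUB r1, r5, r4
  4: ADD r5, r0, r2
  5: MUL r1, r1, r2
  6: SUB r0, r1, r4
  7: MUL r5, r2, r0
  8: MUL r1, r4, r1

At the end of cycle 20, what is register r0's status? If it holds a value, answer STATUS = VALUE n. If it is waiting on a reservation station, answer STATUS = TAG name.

c1: issue MUL r5<-Mul1 | r0:1,r1:2,r2:9,r3:3,r4:2,r5:Mul1
c2: issue MUL r2<-Mul2 | r0:1,r1:2,r2:Mul2,r3:3,r4:2,r5:Mul1
c3: issue SUB r5<-Add1 | r0:1,r1:2,r2:Mul2,r3:3,r4:2,r5:Add1
c4: issue SUB r1<-Add2 | r0:1,r1:Add2,r2:Mul2,r3:3,r4:2,r5:Add1
c5: CDB Mul1=9; issue ADD r5<-Add3 | r0:1,r1:Add2,r2:Mul2,r3:3,r4:2,r5:Add3
c6: CDB Add1=-1; issue MUL r1<-Mul1 | r0:1,r1:Mul1,r2:Mul2,r3:3,r4:2,r5:Add3
c7: CDB Mul2=9; issue SUB r0<-Add1 | r0:Add1,r1:Mul1,r2:9,r3:3,r4:2,r5:Add3
c8: issue MUL r5<-Mul2 | r0:Add1,r1:Mul1,r2:9,r3:3,r4:2,r5:Mul2
c9: CDB Add2=-3; stall | r0:Add1,r1:Mul1,r2:9,r3:3,r4:2,r5:Mul2
c10: CDB Add3=10; stall | r0:Add1,r1:Mul1,r2:9,r3:3,r4:2,r5:Mul2
c11: stall | r0:Add1,r1:Mul1,r2:9,r3:3,r4:2,r5:Mul2
c12: stall | r0:Add1,r1:Mul1,r2:9,r3:3,r4:2,r5:Mul2
c13: CDB Mul1=-27; issue MUL r1<-Mul1 | r0:Add1,r1:Mul1,r2:9,r3:3,r4:2,r5:Mul2
c14: - | r0:Add1,r1:Mul1,r2:9,r3:3,r4:2,r5:Mul2
c15: - | r0:Add1,r1:Mul1,r2:9,r3:3,r4:2,r5:Mul2
c16: CDB Add1=-29 | r0:-29,r1:Mul1,r2:9,r3:3,r4:2,r5:Mul2
c17: CDB Mul1=-54 | r0:-29,r1:-54,r2:9,r3:3,r4:2,r5:Mul2
c18: - | r0:-29,r1:-54,r2:9,r3:3,r4:2,r5:Mul2
c19: - | r0:-29,r1:-54,r2:9,r3:3,r4:2,r5:Mul2
c20: CDB Mul2=-261 | r0:-29,r1:-54,r2:9,r3:3,r4:2,r5:-261

STATUS = VALUE -29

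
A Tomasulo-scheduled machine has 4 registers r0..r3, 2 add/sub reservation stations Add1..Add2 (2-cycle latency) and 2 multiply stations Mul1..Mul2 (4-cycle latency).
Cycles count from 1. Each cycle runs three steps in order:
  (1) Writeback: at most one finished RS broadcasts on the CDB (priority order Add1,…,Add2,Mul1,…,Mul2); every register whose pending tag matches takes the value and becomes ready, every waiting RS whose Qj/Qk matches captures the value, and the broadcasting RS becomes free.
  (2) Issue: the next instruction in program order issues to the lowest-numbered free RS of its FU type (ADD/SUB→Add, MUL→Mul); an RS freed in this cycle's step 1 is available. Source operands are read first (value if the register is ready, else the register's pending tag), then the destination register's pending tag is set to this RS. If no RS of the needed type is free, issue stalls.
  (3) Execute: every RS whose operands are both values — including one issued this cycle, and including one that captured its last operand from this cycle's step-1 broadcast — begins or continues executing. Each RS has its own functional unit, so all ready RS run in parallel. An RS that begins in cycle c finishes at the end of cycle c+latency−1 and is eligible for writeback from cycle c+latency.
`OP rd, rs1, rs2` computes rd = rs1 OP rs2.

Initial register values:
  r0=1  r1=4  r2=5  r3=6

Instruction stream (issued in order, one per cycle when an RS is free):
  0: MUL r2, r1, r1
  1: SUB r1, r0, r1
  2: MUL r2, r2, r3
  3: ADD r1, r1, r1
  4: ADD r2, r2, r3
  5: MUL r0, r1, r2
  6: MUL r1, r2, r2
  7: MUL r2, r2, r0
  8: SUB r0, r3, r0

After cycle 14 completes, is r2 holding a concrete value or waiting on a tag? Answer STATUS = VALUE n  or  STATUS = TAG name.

c1: issue MUL r2<-Mul1 | r0:1,r1:4,r2:Mul1,r3:6
c2: issue SUB r1<-Add1 | r0:1,r1:Add1,r2:Mul1,r3:6
c3: issue MUL r2<-Mul2 | r0:1,r1:Add1,r2:Mul2,r3:6
c4: CDB Add1=-3; issue ADD r1<-Add1 | r0:1,r1:Add1,r2:Mul2,r3:6
c5: CDB Mul1=16; issue ADD r2<-Add2 | r0:1,r1:Add1,r2:Add2,r3:6
c6: CDB Add1=-6; issue MUL r0<-Mul1 | r0:Mul1,r1:-6,r2:Add2,r3:6
c7: stall | r0:Mul1,r1:-6,r2:Add2,r3:6
c8: stall | r0:Mul1,r1:-6,r2:Add2,r3:6
c9: CDB Mul2=96; issue MUL r1<-Mul2 | r0:Mul1,r1:Mul2,r2:Add2,r3:6
c10: stall | r0:Mul1,r1:Mul2,r2:Add2,r3:6
c11: CDB Add2=102; stall | r0:Mul1,r1:Mul2,r2:102,r3:6
c12: stall | r0:Mul1,r1:Mul2,r2:102,r3:6
c13: stall | r0:Mul1,r1:Mul2,r2:102,r3:6
c14: stall | r0:Mul1,r1:Mul2,r2:102,r3:6

STATUS = VALUE 102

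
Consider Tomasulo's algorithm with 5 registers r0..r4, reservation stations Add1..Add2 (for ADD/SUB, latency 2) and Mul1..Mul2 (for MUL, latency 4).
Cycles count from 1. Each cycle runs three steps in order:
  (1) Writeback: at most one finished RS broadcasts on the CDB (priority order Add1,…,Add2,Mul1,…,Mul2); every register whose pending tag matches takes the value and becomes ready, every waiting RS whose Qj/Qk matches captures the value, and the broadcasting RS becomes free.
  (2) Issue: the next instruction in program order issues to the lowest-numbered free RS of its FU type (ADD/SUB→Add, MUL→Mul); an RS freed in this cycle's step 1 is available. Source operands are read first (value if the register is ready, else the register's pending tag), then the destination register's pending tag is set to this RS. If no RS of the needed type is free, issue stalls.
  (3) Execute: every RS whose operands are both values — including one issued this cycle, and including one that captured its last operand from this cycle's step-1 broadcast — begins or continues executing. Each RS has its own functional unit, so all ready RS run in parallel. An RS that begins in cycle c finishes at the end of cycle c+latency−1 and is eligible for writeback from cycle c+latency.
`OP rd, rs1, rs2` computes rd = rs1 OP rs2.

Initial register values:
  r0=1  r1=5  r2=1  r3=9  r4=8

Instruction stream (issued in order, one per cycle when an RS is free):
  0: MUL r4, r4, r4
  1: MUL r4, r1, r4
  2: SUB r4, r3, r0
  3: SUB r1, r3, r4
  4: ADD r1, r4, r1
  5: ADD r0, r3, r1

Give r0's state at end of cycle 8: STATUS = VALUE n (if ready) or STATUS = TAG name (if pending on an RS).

STATUS = TAG Add2

  c1: issue MUL r4<-Mul1  regs: r0:1,r1:5,r2:1,r3:9,r4:Mul1
  c2: issue MUL r4<-Mul2  regs: r0:1,r1:5,r2:1,r3:9,r4:Mul2
  c3: issue SUB r4<-Add1  regs: r0:1,r1:5,r2:1,r3:9,r4:Add1
  c4: issue SUB r1<-Add2  regs: r0:1,r1:Add2,r2:1,r3:9,r4:Add1
  c5: CDB Add1=8; issue ADD r1<-Add1  regs: r0:1,r1:Add1,r2:1,r3:9,r4:8
  c6: CDB Mul1=64; stall  regs: r0:1,r1:Add1,r2:1,r3:9,r4:8
  c7: CDB Add2=1; issue ADD r0<-Add2  regs: r0:Add2,r1:Add1,r2:1,r3:9,r4:8
  c8: -  regs: r0:Add2,r1:Add1,r2:1,r3:9,r4:8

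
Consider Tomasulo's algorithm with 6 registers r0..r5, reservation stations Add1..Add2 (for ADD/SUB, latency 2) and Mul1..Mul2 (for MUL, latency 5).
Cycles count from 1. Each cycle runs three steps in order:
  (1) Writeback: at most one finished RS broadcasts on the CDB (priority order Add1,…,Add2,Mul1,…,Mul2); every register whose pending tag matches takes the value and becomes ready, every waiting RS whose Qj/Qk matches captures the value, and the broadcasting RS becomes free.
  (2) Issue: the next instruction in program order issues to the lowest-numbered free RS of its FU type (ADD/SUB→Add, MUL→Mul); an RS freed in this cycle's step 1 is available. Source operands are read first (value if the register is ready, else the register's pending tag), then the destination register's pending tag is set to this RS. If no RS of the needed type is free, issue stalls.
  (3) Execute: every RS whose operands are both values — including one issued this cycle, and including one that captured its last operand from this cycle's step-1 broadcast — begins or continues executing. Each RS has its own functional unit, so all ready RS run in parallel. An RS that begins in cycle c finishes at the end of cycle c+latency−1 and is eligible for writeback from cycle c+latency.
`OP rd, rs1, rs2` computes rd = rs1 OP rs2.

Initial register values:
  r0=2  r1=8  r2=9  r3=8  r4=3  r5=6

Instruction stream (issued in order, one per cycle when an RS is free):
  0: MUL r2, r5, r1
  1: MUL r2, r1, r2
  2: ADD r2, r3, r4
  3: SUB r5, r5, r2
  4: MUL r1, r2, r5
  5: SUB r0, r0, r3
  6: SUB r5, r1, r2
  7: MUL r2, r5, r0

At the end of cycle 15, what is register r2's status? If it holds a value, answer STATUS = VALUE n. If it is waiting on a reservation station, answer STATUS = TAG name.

STATUS = TAG Mul2

c1: issue MUL r2<-Mul1 | r0:2,r1:8,r2:Mul1,r3:8,r4:3,r5:6
c2: issue MUL r2<-Mul2 | r0:2,r1:8,r2:Mul2,r3:8,r4:3,r5:6
c3: issue ADD r2<-Add1 | r0:2,r1:8,r2:Add1,r3:8,r4:3,r5:6
c4: issue SUB r5<-Add2 | r0:2,r1:8,r2:Add1,r3:8,r4:3,r5:Add2
c5: CDB Add1=11; stall | r0:2,r1:8,r2:11,r3:8,r4:3,r5:Add2
c6: CDB Mul1=48; issue MUL r1<-Mul1 | r0:2,r1:Mul1,r2:11,r3:8,r4:3,r5:Add2
c7: CDB Add2=-5; issue SUB r0<-Add1 | r0:Add1,r1:Mul1,r2:11,r3:8,r4:3,r5:-5
c8: issue SUB r5<-Add2 | r0:Add1,r1:Mul1,r2:11,r3:8,r4:3,r5:Add2
c9: CDB Add1=-6; stall | r0:-6,r1:Mul1,r2:11,r3:8,r4:3,r5:Add2
c10: stall | r0:-6,r1:Mul1,r2:11,r3:8,r4:3,r5:Add2
c11: CDB Mul2=384; issue MUL r2<-Mul2 | r0:-6,r1:Mul1,r2:Mul2,r3:8,r4:3,r5:Add2
c12: CDB Mul1=-55 | r0:-6,r1:-55,r2:Mul2,r3:8,r4:3,r5:Add2
c13: - | r0:-6,r1:-55,r2:Mul2,r3:8,r4:3,r5:Add2
c14: CDB Add2=-66 | r0:-6,r1:-55,r2:Mul2,r3:8,r4:3,r5:-66
c15: - | r0:-6,r1:-55,r2:Mul2,r3:8,r4:3,r5:-66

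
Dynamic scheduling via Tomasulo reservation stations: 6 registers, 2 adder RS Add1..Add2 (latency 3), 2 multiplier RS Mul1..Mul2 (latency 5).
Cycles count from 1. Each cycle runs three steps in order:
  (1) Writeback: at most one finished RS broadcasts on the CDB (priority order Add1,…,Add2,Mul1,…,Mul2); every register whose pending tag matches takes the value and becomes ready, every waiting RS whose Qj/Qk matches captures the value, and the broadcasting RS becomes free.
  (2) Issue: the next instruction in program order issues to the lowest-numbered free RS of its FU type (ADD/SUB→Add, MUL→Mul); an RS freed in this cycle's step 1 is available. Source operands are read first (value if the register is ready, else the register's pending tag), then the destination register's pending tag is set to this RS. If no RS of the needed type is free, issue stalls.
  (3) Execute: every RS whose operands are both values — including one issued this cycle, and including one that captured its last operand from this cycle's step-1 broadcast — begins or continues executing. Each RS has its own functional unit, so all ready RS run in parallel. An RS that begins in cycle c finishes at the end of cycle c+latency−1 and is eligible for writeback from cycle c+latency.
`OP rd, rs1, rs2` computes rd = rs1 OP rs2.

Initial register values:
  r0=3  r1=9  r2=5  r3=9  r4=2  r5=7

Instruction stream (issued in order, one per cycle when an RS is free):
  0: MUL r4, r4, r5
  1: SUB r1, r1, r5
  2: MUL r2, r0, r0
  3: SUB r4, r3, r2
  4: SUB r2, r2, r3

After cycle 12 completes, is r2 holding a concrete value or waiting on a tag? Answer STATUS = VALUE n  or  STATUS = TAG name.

STATUS = VALUE 0

c1: issue MUL r4<-Mul1 | r0:3,r1:9,r2:5,r3:9,r4:Mul1,r5:7
c2: issue SUB r1<-Add1 | r0:3,r1:Add1,r2:5,r3:9,r4:Mul1,r5:7
c3: issue MUL r2<-Mul2 | r0:3,r1:Add1,r2:Mul2,r3:9,r4:Mul1,r5:7
c4: issue SUB r4<-Add2 | r0:3,r1:Add1,r2:Mul2,r3:9,r4:Add2,r5:7
c5: CDB Add1=2; issue SUB r2<-Add1 | r0:3,r1:2,r2:Add1,r3:9,r4:Add2,r5:7
c6: CDB Mul1=14 | r0:3,r1:2,r2:Add1,r3:9,r4:Add2,r5:7
c7: - | r0:3,r1:2,r2:Add1,r3:9,r4:Add2,r5:7
c8: CDB Mul2=9 | r0:3,r1:2,r2:Add1,r3:9,r4:Add2,r5:7
c9: - | r0:3,r1:2,r2:Add1,r3:9,r4:Add2,r5:7
c10: - | r0:3,r1:2,r2:Add1,r3:9,r4:Add2,r5:7
c11: CDB Add1=0 | r0:3,r1:2,r2:0,r3:9,r4:Add2,r5:7
c12: CDB Add2=0 | r0:3,r1:2,r2:0,r3:9,r4:0,r5:7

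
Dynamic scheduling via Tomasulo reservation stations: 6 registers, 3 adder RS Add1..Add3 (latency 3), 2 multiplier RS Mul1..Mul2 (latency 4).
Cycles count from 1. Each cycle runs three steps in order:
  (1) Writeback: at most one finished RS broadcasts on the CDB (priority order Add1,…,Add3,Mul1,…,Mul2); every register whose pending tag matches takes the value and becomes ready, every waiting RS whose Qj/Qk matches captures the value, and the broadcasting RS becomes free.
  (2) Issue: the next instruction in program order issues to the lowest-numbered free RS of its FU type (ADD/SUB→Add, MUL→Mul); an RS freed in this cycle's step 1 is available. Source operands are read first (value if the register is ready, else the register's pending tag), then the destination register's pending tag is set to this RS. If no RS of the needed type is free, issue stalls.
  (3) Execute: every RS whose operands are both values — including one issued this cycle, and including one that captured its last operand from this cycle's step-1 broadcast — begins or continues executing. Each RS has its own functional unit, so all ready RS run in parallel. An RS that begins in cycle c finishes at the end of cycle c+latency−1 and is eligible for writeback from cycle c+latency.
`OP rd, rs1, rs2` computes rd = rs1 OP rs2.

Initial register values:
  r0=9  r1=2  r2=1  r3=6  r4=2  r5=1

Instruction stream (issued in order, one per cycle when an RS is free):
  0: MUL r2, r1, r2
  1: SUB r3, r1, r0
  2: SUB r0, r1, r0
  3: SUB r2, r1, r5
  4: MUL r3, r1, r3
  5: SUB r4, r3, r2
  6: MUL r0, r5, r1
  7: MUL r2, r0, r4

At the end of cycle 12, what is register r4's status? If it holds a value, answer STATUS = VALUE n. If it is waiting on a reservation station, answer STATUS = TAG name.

c1: issue MUL r2<-Mul1 | r0:9,r1:2,r2:Mul1,r3:6,r4:2,r5:1
c2: issue SUB r3<-Add1 | r0:9,r1:2,r2:Mul1,r3:Add1,r4:2,r5:1
c3: issue SUB r0<-Add2 | r0:Add2,r1:2,r2:Mul1,r3:Add1,r4:2,r5:1
c4: issue SUB r2<-Add3 | r0:Add2,r1:2,r2:Add3,r3:Add1,r4:2,r5:1
c5: CDB Add1=-7; issue MUL r3<-Mul2 | r0:Add2,r1:2,r2:Add3,r3:Mul2,r4:2,r5:1
c6: CDB Add2=-7; issue SUB r4<-Add1 | r0:-7,r1:2,r2:Add3,r3:Mul2,r4:Add1,r5:1
c7: CDB Add3=1; stall | r0:-7,r1:2,r2:1,r3:Mul2,r4:Add1,r5:1
c8: CDB Mul1=2; issue MUL r0<-Mul1 | r0:Mul1,r1:2,r2:1,r3:Mul2,r4:Add1,r5:1
c9: CDB Mul2=-14; issue MUL r2<-Mul2 | r0:Mul1,r1:2,r2:Mul2,r3:-14,r4:Add1,r5:1
c10: - | r0:Mul1,r1:2,r2:Mul2,r3:-14,r4:Add1,r5:1
c11: - | r0:Mul1,r1:2,r2:Mul2,r3:-14,r4:Add1,r5:1
c12: CDB Add1=-15 | r0:Mul1,r1:2,r2:Mul2,r3:-14,r4:-15,r5:1

STATUS = VALUE -15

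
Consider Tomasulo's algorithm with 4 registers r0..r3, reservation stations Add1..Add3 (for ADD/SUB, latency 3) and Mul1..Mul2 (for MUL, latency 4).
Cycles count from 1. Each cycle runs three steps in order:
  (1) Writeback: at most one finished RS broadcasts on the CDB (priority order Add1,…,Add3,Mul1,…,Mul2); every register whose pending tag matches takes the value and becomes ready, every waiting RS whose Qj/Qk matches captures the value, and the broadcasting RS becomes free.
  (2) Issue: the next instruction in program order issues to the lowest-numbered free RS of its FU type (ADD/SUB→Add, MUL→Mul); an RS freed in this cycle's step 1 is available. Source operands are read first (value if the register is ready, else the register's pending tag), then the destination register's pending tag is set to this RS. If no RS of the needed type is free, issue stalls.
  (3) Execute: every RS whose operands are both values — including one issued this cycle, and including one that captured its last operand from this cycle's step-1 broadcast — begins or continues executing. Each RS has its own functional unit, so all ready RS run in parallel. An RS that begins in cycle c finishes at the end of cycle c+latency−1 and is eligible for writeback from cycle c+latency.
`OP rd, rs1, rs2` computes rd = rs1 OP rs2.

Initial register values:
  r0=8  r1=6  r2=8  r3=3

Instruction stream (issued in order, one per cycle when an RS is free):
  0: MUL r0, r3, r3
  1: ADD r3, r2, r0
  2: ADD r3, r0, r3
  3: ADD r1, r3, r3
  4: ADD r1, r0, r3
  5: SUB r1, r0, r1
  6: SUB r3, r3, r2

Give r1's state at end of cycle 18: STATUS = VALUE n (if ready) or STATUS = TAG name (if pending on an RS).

STATUS = VALUE -26

c1: issue MUL r0<-Mul1 | r0:Mul1,r1:6,r2:8,r3:3
c2: issue ADD r3<-Add1 | r0:Mul1,r1:6,r2:8,r3:Add1
c3: issue ADD r3<-Add2 | r0:Mul1,r1:6,r2:8,r3:Add2
c4: issue ADD r1<-Add3 | r0:Mul1,r1:Add3,r2:8,r3:Add2
c5: CDB Mul1=9; stall | r0:9,r1:Add3,r2:8,r3:Add2
c6: stall | r0:9,r1:Add3,r2:8,r3:Add2
c7: stall | r0:9,r1:Add3,r2:8,r3:Add2
c8: CDB Add1=17; issue ADD r1<-Add1 | r0:9,r1:Add1,r2:8,r3:Add2
c9: stall | r0:9,r1:Add1,r2:8,r3:Add2
c10: stall | r0:9,r1:Add1,r2:8,r3:Add2
c11: CDB Add2=26; issue SUB r1<-Add2 | r0:9,r1:Add2,r2:8,r3:26
c12: stall | r0:9,r1:Add2,r2:8,r3:26
c13: stall | r0:9,r1:Add2,r2:8,r3:26
c14: CDB Add1=35; issue SUB r3<-Add1 | r0:9,r1:Add2,r2:8,r3:Add1
c15: CDB Add3=52 | r0:9,r1:Add2,r2:8,r3:Add1
c16: - | r0:9,r1:Add2,r2:8,r3:Add1
c17: CDB Add1=18 | r0:9,r1:Add2,r2:8,r3:18
c18: CDB Add2=-26 | r0:9,r1:-26,r2:8,r3:18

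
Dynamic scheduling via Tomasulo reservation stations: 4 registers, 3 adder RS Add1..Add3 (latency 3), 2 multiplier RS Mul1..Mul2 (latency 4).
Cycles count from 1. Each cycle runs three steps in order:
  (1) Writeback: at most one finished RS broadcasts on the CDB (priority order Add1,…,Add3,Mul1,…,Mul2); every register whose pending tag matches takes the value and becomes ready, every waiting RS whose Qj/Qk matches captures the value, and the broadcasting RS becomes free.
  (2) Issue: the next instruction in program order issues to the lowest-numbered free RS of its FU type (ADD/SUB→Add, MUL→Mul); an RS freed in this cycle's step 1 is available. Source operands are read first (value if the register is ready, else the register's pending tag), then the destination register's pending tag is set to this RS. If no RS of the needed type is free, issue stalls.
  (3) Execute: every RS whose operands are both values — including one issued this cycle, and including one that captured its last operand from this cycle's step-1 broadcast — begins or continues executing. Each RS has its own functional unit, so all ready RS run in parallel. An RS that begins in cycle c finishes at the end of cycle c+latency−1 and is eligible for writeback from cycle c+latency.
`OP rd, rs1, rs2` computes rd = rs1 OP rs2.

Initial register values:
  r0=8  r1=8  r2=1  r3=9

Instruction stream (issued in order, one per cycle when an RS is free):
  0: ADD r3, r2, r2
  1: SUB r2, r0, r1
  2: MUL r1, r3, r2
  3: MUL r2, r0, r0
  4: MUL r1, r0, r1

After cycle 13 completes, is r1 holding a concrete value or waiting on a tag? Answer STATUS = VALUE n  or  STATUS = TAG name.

  c1: issue ADD r3<-Add1  regs: r0:8,r1:8,r2:1,r3:Add1
  c2: issue SUB r2<-Add2  regs: r0:8,r1:8,r2:Add2,r3:Add1
  c3: issue MUL r1<-Mul1  regs: r0:8,r1:Mul1,r2:Add2,r3:Add1
  c4: CDB Add1=2; issue MUL r2<-Mul2  regs: r0:8,r1:Mul1,r2:Mul2,r3:2
  c5: CDB Add2=0; stall  regs: r0:8,r1:Mul1,r2:Mul2,r3:2
  c6: stall  regs: r0:8,r1:Mul1,r2:Mul2,r3:2
  c7: stall  regs: r0:8,r1:Mul1,r2:Mul2,r3:2
  c8: CDB Mul2=64; issue MUL r1<-Mul2  regs: r0:8,r1:Mul2,r2:64,r3:2
  c9: CDB Mul1=0  regs: r0:8,r1:Mul2,r2:64,r3:2
  c10: -  regs: r0:8,r1:Mul2,r2:64,r3:2
  c11: -  regs: r0:8,r1:Mul2,r2:64,r3:2
  c12: -  regs: r0:8,r1:Mul2,r2:64,r3:2
  c13: CDB Mul2=0  regs: r0:8,r1:0,r2:64,r3:2

STATUS = VALUE 0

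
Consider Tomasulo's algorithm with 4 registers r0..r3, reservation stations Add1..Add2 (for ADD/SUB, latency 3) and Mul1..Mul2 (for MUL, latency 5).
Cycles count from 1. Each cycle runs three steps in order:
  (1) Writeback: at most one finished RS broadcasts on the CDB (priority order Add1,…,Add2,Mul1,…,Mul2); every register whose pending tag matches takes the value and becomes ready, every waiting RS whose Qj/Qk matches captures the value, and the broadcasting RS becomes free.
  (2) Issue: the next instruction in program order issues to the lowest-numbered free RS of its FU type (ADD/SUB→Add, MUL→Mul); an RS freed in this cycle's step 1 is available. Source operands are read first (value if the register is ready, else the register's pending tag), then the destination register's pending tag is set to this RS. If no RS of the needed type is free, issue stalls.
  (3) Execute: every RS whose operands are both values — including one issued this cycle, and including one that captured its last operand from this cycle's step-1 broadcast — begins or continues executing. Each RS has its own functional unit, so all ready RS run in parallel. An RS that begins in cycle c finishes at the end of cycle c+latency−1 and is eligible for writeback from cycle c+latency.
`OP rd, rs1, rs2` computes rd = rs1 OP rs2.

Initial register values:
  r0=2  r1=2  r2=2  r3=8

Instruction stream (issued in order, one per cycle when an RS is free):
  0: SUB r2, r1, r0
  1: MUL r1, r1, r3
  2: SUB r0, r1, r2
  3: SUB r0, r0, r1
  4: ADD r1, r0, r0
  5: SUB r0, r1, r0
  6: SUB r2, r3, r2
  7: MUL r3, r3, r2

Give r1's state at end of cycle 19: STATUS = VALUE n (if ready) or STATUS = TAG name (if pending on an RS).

STATUS = VALUE 0

  c1: issue SUB r2<-Add1  regs: r0:2,r1:2,r2:Add1,r3:8
  c2: issue MUL r1<-Mul1  regs: r0:2,r1:Mul1,r2:Add1,r3:8
  c3: issue SUB r0<-Add2  regs: r0:Add2,r1:Mul1,r2:Add1,r3:8
  c4: CDB Add1=0; issue SUB r0<-Add1  regs: r0:Add1,r1:Mul1,r2:0,r3:8
  c5: stall  regs: r0:Add1,r1:Mul1,r2:0,r3:8
  c6: stall  regs: r0:Add1,r1:Mul1,r2:0,r3:8
  c7: CDB Mul1=16; stall  regs: r0:Add1,r1:16,r2:0,r3:8
  c8: stall  regs: r0:Add1,r1:16,r2:0,r3:8
  c9: stall  regs: r0:Add1,r1:16,r2:0,r3:8
  c10: CDB Add2=16; issue ADD r1<-Add2  regs: r0:Add1,r1:Add2,r2:0,r3:8
  c11: stall  regs: r0:Add1,r1:Add2,r2:0,r3:8
  c12: stall  regs: r0:Add1,r1:Add2,r2:0,r3:8
  c13: CDB Add1=0; issue SUB r0<-Add1  regs: r0:Add1,r1:Add2,r2:0,r3:8
  c14: stall  regs: r0:Add1,r1:Add2,r2:0,r3:8
  c15: stall  regs: r0:Add1,r1:Add2,r2:0,r3:8
  c16: CDB Add2=0; issue SUB r2<-Add2  regs: r0:Add1,r1:0,r2:Add2,r3:8
  c17: issue MUL r3<-Mul1  regs: r0:Add1,r1:0,r2:Add2,r3:Mul1
  c18: -  regs: r0:Add1,r1:0,r2:Add2,r3:Mul1
  c19: CDB Add1=0  regs: r0:0,r1:0,r2:Add2,r3:Mul1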